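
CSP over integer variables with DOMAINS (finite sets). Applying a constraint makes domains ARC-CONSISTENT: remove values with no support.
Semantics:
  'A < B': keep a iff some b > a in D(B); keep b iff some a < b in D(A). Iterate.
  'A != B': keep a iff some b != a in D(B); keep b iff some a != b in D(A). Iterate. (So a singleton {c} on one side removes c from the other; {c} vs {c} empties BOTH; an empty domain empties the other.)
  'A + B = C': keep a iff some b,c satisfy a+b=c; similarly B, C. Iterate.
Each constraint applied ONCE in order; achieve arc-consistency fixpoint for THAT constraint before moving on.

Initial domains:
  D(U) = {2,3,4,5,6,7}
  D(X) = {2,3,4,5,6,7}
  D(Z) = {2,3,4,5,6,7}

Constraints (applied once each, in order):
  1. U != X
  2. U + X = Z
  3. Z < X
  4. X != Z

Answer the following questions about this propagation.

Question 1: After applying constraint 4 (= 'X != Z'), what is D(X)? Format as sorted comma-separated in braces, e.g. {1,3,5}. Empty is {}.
Answer: {5}

Derivation:
Constraint 1 (U != X) on D(U)={2,3,4,5,6,7} D(X)={2,3,4,5,6,7}: no change
Constraint 2 (U + X = Z) on D(U)={2,3,4,5,6,7} D(X)={2,3,4,5,6,7} D(Z)={2,3,4,5,6,7}: U {2,3,4,5,6,7}->{2,3,4,5}; X {2,3,4,5,6,7}->{2,3,4,5}; Z {2,3,4,5,6,7}->{4,5,6,7}
Constraint 3 (Z < X) on D(Z)={4,5,6,7} D(X)={2,3,4,5}: Z {4,5,6,7}->{4}; X {2,3,4,5}->{5}
Constraint 4 (X != Z) on D(X)={5} D(Z)={4}: no change
So after constraint 4: D(X) = {5}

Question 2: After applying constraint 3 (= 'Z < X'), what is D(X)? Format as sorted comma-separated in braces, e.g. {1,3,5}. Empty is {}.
Answer: {5}

Derivation:
Constraint 1 (U != X) on D(U)={2,3,4,5,6,7} D(X)={2,3,4,5,6,7}: no change
Constraint 2 (U + X = Z) on D(U)={2,3,4,5,6,7} D(X)={2,3,4,5,6,7} D(Z)={2,3,4,5,6,7}: U {2,3,4,5,6,7}->{2,3,4,5}; X {2,3,4,5,6,7}->{2,3,4,5}; Z {2,3,4,5,6,7}->{4,5,6,7}
Constraint 3 (Z < X) on D(Z)={4,5,6,7} D(X)={2,3,4,5}: Z {4,5,6,7}->{4}; X {2,3,4,5}->{5}
So after constraint 3: D(X) = {5}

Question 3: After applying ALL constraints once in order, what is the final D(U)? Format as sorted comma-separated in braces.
Answer: {2,3,4,5}

Derivation:
Constraint 1 (U != X) on D(U)={2,3,4,5,6,7} D(X)={2,3,4,5,6,7}: no change
Constraint 2 (U + X = Z) on D(U)={2,3,4,5,6,7} D(X)={2,3,4,5,6,7} D(Z)={2,3,4,5,6,7}: U {2,3,4,5,6,7}->{2,3,4,5}; X {2,3,4,5,6,7}->{2,3,4,5}; Z {2,3,4,5,6,7}->{4,5,6,7}
Constraint 3 (Z < X) on D(Z)={4,5,6,7} D(X)={2,3,4,5}: Z {4,5,6,7}->{4}; X {2,3,4,5}->{5}
Constraint 4 (X != Z) on D(X)={5} D(Z)={4}: no change
So after all 4 constraints: D(U) = {2,3,4,5}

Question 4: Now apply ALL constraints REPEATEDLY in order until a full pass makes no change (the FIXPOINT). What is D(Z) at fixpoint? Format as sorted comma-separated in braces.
pass 0 (initial): D(Z)={2,3,4,5,6,7}
pass 1: U {2,3,4,5,6,7}->{2,3,4,5}; X {2,3,4,5,6,7}->{5}; Z {2,3,4,5,6,7}->{4}
pass 2: U {2,3,4,5}->{}; X {5}->{}; Z {4}->{}
pass 3: no change
Fixpoint after 3 passes: D(Z) = {}

Answer: {}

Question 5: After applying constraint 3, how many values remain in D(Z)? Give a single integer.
Constraint 1 (U != X) on D(U)={2,3,4,5,6,7} D(X)={2,3,4,5,6,7}: no change
Constraint 2 (U + X = Z) on D(U)={2,3,4,5,6,7} D(X)={2,3,4,5,6,7} D(Z)={2,3,4,5,6,7}: U {2,3,4,5,6,7}->{2,3,4,5}; X {2,3,4,5,6,7}->{2,3,4,5}; Z {2,3,4,5,6,7}->{4,5,6,7}
Constraint 3 (Z < X) on D(Z)={4,5,6,7} D(X)={2,3,4,5}: Z {4,5,6,7}->{4}; X {2,3,4,5}->{5}
So after constraint 3: D(Z)={4}, size = 1

Answer: 1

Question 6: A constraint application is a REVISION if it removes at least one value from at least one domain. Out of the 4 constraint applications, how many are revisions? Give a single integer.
Constraint 1 (U != X) on D(U)={2,3,4,5,6,7} D(X)={2,3,4,5,6,7}: no change => not a revision
Constraint 2 (U + X = Z) on D(U)={2,3,4,5,6,7} D(X)={2,3,4,5,6,7} D(Z)={2,3,4,5,6,7}: U {2,3,4,5,6,7}->{2,3,4,5}; X {2,3,4,5,6,7}->{2,3,4,5}; Z {2,3,4,5,6,7}->{4,5,6,7} => REVISION
Constraint 3 (Z < X) on D(Z)={4,5,6,7} D(X)={2,3,4,5}: Z {4,5,6,7}->{4}; X {2,3,4,5}->{5} => REVISION
Constraint 4 (X != Z) on D(X)={5} D(Z)={4}: no change => not a revision
Total revisions = 2

Answer: 2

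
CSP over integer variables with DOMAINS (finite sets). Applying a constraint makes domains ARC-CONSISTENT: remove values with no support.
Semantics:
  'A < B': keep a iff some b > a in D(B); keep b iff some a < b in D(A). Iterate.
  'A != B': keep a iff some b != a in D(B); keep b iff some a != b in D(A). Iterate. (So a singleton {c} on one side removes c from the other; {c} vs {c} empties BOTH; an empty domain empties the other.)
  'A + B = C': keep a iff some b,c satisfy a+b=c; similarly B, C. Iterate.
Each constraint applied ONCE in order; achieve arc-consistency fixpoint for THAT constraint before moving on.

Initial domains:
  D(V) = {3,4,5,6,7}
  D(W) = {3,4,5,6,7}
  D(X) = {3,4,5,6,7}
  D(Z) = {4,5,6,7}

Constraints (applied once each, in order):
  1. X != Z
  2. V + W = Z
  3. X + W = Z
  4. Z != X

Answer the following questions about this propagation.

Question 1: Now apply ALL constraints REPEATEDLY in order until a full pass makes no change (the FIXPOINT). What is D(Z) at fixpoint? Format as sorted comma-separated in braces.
Answer: {6,7}

Derivation:
pass 0 (initial): D(Z)={4,5,6,7}
pass 1: V {3,4,5,6,7}->{3,4}; W {3,4,5,6,7}->{3,4}; X {3,4,5,6,7}->{3,4}; Z {4,5,6,7}->{6,7}
pass 2: no change
Fixpoint after 2 passes: D(Z) = {6,7}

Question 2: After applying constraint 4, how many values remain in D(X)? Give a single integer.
Answer: 2

Derivation:
Constraint 1 (X != Z) on D(X)={3,4,5,6,7} D(Z)={4,5,6,7}: no change
Constraint 2 (V + W = Z) on D(V)={3,4,5,6,7} D(W)={3,4,5,6,7} D(Z)={4,5,6,7}: V {3,4,5,6,7}->{3,4}; W {3,4,5,6,7}->{3,4}; Z {4,5,6,7}->{6,7}
Constraint 3 (X + W = Z) on D(X)={3,4,5,6,7} D(W)={3,4} D(Z)={6,7}: X {3,4,5,6,7}->{3,4}
Constraint 4 (Z != X) on D(Z)={6,7} D(X)={3,4}: no change
So after constraint 4: D(X)={3,4}, size = 2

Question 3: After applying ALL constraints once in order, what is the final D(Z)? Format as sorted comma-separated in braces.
Constraint 1 (X != Z) on D(X)={3,4,5,6,7} D(Z)={4,5,6,7}: no change
Constraint 2 (V + W = Z) on D(V)={3,4,5,6,7} D(W)={3,4,5,6,7} D(Z)={4,5,6,7}: V {3,4,5,6,7}->{3,4}; W {3,4,5,6,7}->{3,4}; Z {4,5,6,7}->{6,7}
Constraint 3 (X + W = Z) on D(X)={3,4,5,6,7} D(W)={3,4} D(Z)={6,7}: X {3,4,5,6,7}->{3,4}
Constraint 4 (Z != X) on D(Z)={6,7} D(X)={3,4}: no change
So after all 4 constraints: D(Z) = {6,7}

Answer: {6,7}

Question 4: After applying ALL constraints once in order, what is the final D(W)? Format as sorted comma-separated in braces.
Answer: {3,4}

Derivation:
Constraint 1 (X != Z) on D(X)={3,4,5,6,7} D(Z)={4,5,6,7}: no change
Constraint 2 (V + W = Z) on D(V)={3,4,5,6,7} D(W)={3,4,5,6,7} D(Z)={4,5,6,7}: V {3,4,5,6,7}->{3,4}; W {3,4,5,6,7}->{3,4}; Z {4,5,6,7}->{6,7}
Constraint 3 (X + W = Z) on D(X)={3,4,5,6,7} D(W)={3,4} D(Z)={6,7}: X {3,4,5,6,7}->{3,4}
Constraint 4 (Z != X) on D(Z)={6,7} D(X)={3,4}: no change
So after all 4 constraints: D(W) = {3,4}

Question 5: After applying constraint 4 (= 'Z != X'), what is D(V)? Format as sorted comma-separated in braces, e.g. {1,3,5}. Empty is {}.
Answer: {3,4}

Derivation:
Constraint 1 (X != Z) on D(X)={3,4,5,6,7} D(Z)={4,5,6,7}: no change
Constraint 2 (V + W = Z) on D(V)={3,4,5,6,7} D(W)={3,4,5,6,7} D(Z)={4,5,6,7}: V {3,4,5,6,7}->{3,4}; W {3,4,5,6,7}->{3,4}; Z {4,5,6,7}->{6,7}
Constraint 3 (X + W = Z) on D(X)={3,4,5,6,7} D(W)={3,4} D(Z)={6,7}: X {3,4,5,6,7}->{3,4}
Constraint 4 (Z != X) on D(Z)={6,7} D(X)={3,4}: no change
So after constraint 4: D(V) = {3,4}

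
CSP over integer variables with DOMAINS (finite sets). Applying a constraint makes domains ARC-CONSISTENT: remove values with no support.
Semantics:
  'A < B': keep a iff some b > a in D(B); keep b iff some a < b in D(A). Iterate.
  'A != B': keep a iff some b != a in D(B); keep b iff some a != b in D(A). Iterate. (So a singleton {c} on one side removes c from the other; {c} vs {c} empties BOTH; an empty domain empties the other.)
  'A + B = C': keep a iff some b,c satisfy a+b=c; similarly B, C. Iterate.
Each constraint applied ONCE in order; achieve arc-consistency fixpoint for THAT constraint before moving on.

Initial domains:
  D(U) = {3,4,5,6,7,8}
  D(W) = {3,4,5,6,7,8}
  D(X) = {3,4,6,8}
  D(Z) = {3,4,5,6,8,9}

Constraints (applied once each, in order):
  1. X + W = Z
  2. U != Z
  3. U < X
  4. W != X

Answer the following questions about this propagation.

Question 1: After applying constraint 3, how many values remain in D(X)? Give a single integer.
Constraint 1 (X + W = Z) on D(X)={3,4,6,8} D(W)={3,4,5,6,7,8} D(Z)={3,4,5,6,8,9}: X {3,4,6,8}->{3,4,6}; W {3,4,5,6,7,8}->{3,4,5,6}; Z {3,4,5,6,8,9}->{6,8,9}
Constraint 2 (U != Z) on D(U)={3,4,5,6,7,8} D(Z)={6,8,9}: no change
Constraint 3 (U < X) on D(U)={3,4,5,6,7,8} D(X)={3,4,6}: U {3,4,5,6,7,8}->{3,4,5}; X {3,4,6}->{4,6}
So after constraint 3: D(X)={4,6}, size = 2

Answer: 2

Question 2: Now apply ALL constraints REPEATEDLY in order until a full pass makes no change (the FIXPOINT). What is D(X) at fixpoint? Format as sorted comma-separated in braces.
Answer: {4,6}

Derivation:
pass 0 (initial): D(X)={3,4,6,8}
pass 1: U {3,4,5,6,7,8}->{3,4,5}; W {3,4,5,6,7,8}->{3,4,5,6}; X {3,4,6,8}->{4,6}; Z {3,4,5,6,8,9}->{6,8,9}
pass 2: W {3,4,5,6}->{3,4,5}; Z {6,8,9}->{8,9}
pass 3: no change
Fixpoint after 3 passes: D(X) = {4,6}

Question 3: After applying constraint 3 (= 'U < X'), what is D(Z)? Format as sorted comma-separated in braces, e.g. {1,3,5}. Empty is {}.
Constraint 1 (X + W = Z) on D(X)={3,4,6,8} D(W)={3,4,5,6,7,8} D(Z)={3,4,5,6,8,9}: X {3,4,6,8}->{3,4,6}; W {3,4,5,6,7,8}->{3,4,5,6}; Z {3,4,5,6,8,9}->{6,8,9}
Constraint 2 (U != Z) on D(U)={3,4,5,6,7,8} D(Z)={6,8,9}: no change
Constraint 3 (U < X) on D(U)={3,4,5,6,7,8} D(X)={3,4,6}: U {3,4,5,6,7,8}->{3,4,5}; X {3,4,6}->{4,6}
So after constraint 3: D(Z) = {6,8,9}

Answer: {6,8,9}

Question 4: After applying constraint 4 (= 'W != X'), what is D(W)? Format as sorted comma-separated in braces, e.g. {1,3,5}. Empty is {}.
Constraint 1 (X + W = Z) on D(X)={3,4,6,8} D(W)={3,4,5,6,7,8} D(Z)={3,4,5,6,8,9}: X {3,4,6,8}->{3,4,6}; W {3,4,5,6,7,8}->{3,4,5,6}; Z {3,4,5,6,8,9}->{6,8,9}
Constraint 2 (U != Z) on D(U)={3,4,5,6,7,8} D(Z)={6,8,9}: no change
Constraint 3 (U < X) on D(U)={3,4,5,6,7,8} D(X)={3,4,6}: U {3,4,5,6,7,8}->{3,4,5}; X {3,4,6}->{4,6}
Constraint 4 (W != X) on D(W)={3,4,5,6} D(X)={4,6}: no change
So after constraint 4: D(W) = {3,4,5,6}

Answer: {3,4,5,6}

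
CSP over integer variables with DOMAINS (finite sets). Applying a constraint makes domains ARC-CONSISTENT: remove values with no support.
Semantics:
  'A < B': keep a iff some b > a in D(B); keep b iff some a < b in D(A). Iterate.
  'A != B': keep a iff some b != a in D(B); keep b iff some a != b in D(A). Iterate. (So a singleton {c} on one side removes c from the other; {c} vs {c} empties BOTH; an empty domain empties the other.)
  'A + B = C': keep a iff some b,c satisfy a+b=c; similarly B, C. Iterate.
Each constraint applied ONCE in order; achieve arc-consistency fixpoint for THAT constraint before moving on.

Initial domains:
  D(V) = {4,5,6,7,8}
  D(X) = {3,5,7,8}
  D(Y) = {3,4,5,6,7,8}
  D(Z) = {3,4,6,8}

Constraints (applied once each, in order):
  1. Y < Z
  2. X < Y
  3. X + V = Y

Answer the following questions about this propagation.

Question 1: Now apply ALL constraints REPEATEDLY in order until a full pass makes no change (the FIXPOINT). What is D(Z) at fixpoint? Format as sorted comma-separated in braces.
Answer: {8}

Derivation:
pass 0 (initial): D(Z)={3,4,6,8}
pass 1: V {4,5,6,7,8}->{4}; X {3,5,7,8}->{3}; Y {3,4,5,6,7,8}->{7}; Z {3,4,6,8}->{4,6,8}
pass 2: Z {4,6,8}->{8}
pass 3: no change
Fixpoint after 3 passes: D(Z) = {8}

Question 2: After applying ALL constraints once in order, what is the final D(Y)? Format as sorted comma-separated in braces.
Answer: {7}

Derivation:
Constraint 1 (Y < Z) on D(Y)={3,4,5,6,7,8} D(Z)={3,4,6,8}: Y {3,4,5,6,7,8}->{3,4,5,6,7}; Z {3,4,6,8}->{4,6,8}
Constraint 2 (X < Y) on D(X)={3,5,7,8} D(Y)={3,4,5,6,7}: X {3,5,7,8}->{3,5}; Y {3,4,5,6,7}->{4,5,6,7}
Constraint 3 (X + V = Y) on D(X)={3,5} D(V)={4,5,6,7,8} D(Y)={4,5,6,7}: X {3,5}->{3}; V {4,5,6,7,8}->{4}; Y {4,5,6,7}->{7}
So after all 3 constraints: D(Y) = {7}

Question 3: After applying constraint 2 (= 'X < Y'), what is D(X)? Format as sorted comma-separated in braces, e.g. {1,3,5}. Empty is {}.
Answer: {3,5}

Derivation:
Constraint 1 (Y < Z) on D(Y)={3,4,5,6,7,8} D(Z)={3,4,6,8}: Y {3,4,5,6,7,8}->{3,4,5,6,7}; Z {3,4,6,8}->{4,6,8}
Constraint 2 (X < Y) on D(X)={3,5,7,8} D(Y)={3,4,5,6,7}: X {3,5,7,8}->{3,5}; Y {3,4,5,6,7}->{4,5,6,7}
So after constraint 2: D(X) = {3,5}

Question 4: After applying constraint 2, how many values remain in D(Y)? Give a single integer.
Constraint 1 (Y < Z) on D(Y)={3,4,5,6,7,8} D(Z)={3,4,6,8}: Y {3,4,5,6,7,8}->{3,4,5,6,7}; Z {3,4,6,8}->{4,6,8}
Constraint 2 (X < Y) on D(X)={3,5,7,8} D(Y)={3,4,5,6,7}: X {3,5,7,8}->{3,5}; Y {3,4,5,6,7}->{4,5,6,7}
So after constraint 2: D(Y)={4,5,6,7}, size = 4

Answer: 4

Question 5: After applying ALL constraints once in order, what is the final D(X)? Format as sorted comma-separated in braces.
Constraint 1 (Y < Z) on D(Y)={3,4,5,6,7,8} D(Z)={3,4,6,8}: Y {3,4,5,6,7,8}->{3,4,5,6,7}; Z {3,4,6,8}->{4,6,8}
Constraint 2 (X < Y) on D(X)={3,5,7,8} D(Y)={3,4,5,6,7}: X {3,5,7,8}->{3,5}; Y {3,4,5,6,7}->{4,5,6,7}
Constraint 3 (X + V = Y) on D(X)={3,5} D(V)={4,5,6,7,8} D(Y)={4,5,6,7}: X {3,5}->{3}; V {4,5,6,7,8}->{4}; Y {4,5,6,7}->{7}
So after all 3 constraints: D(X) = {3}

Answer: {3}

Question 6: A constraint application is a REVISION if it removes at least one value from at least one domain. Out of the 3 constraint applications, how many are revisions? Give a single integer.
Answer: 3

Derivation:
Constraint 1 (Y < Z) on D(Y)={3,4,5,6,7,8} D(Z)={3,4,6,8}: Y {3,4,5,6,7,8}->{3,4,5,6,7}; Z {3,4,6,8}->{4,6,8} => REVISION
Constraint 2 (X < Y) on D(X)={3,5,7,8} D(Y)={3,4,5,6,7}: X {3,5,7,8}->{3,5}; Y {3,4,5,6,7}->{4,5,6,7} => REVISION
Constraint 3 (X + V = Y) on D(X)={3,5} D(V)={4,5,6,7,8} D(Y)={4,5,6,7}: X {3,5}->{3}; V {4,5,6,7,8}->{4}; Y {4,5,6,7}->{7} => REVISION
Total revisions = 3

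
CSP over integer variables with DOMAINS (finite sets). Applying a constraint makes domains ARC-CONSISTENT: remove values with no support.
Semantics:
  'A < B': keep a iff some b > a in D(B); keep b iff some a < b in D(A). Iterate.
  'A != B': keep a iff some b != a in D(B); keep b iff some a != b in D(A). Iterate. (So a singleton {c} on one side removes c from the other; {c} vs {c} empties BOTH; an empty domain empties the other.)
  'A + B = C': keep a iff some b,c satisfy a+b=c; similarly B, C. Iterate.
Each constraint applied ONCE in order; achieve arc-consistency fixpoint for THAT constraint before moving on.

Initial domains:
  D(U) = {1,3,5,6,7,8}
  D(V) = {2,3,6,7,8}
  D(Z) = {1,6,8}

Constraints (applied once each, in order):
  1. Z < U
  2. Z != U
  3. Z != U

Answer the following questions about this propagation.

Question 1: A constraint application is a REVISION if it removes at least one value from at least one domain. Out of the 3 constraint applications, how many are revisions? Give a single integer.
Constraint 1 (Z < U) on D(Z)={1,6,8} D(U)={1,3,5,6,7,8}: Z {1,6,8}->{1,6}; U {1,3,5,6,7,8}->{3,5,6,7,8} => REVISION
Constraint 2 (Z != U) on D(Z)={1,6} D(U)={3,5,6,7,8}: no change => not a revision
Constraint 3 (Z != U) on D(Z)={1,6} D(U)={3,5,6,7,8}: no change => not a revision
Total revisions = 1

Answer: 1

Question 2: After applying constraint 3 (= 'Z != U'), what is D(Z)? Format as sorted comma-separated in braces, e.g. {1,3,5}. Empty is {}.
Answer: {1,6}

Derivation:
Constraint 1 (Z < U) on D(Z)={1,6,8} D(U)={1,3,5,6,7,8}: Z {1,6,8}->{1,6}; U {1,3,5,6,7,8}->{3,5,6,7,8}
Constraint 2 (Z != U) on D(Z)={1,6} D(U)={3,5,6,7,8}: no change
Constraint 3 (Z != U) on D(Z)={1,6} D(U)={3,5,6,7,8}: no change
So after constraint 3: D(Z) = {1,6}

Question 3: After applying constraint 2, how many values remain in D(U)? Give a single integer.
Constraint 1 (Z < U) on D(Z)={1,6,8} D(U)={1,3,5,6,7,8}: Z {1,6,8}->{1,6}; U {1,3,5,6,7,8}->{3,5,6,7,8}
Constraint 2 (Z != U) on D(Z)={1,6} D(U)={3,5,6,7,8}: no change
So after constraint 2: D(U)={3,5,6,7,8}, size = 5

Answer: 5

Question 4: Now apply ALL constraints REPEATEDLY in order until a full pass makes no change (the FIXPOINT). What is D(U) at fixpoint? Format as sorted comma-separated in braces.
Answer: {3,5,6,7,8}

Derivation:
pass 0 (initial): D(U)={1,3,5,6,7,8}
pass 1: U {1,3,5,6,7,8}->{3,5,6,7,8}; Z {1,6,8}->{1,6}
pass 2: no change
Fixpoint after 2 passes: D(U) = {3,5,6,7,8}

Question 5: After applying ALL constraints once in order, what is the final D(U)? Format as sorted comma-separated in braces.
Answer: {3,5,6,7,8}

Derivation:
Constraint 1 (Z < U) on D(Z)={1,6,8} D(U)={1,3,5,6,7,8}: Z {1,6,8}->{1,6}; U {1,3,5,6,7,8}->{3,5,6,7,8}
Constraint 2 (Z != U) on D(Z)={1,6} D(U)={3,5,6,7,8}: no change
Constraint 3 (Z != U) on D(Z)={1,6} D(U)={3,5,6,7,8}: no change
So after all 3 constraints: D(U) = {3,5,6,7,8}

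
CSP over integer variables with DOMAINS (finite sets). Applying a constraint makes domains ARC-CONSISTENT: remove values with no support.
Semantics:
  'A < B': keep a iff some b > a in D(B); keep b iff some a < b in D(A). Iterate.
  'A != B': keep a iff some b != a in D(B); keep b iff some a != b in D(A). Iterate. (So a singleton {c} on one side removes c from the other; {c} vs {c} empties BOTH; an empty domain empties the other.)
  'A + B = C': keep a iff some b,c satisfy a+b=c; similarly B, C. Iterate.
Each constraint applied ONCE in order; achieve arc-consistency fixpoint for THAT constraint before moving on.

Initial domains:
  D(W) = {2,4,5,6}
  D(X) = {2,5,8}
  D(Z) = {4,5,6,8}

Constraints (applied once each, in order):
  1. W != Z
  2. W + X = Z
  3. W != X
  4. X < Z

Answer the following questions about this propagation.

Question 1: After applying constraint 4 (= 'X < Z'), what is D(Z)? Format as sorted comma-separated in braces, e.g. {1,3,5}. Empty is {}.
Constraint 1 (W != Z) on D(W)={2,4,5,6} D(Z)={4,5,6,8}: no change
Constraint 2 (W + X = Z) on D(W)={2,4,5,6} D(X)={2,5,8} D(Z)={4,5,6,8}: W {2,4,5,6}->{2,4,6}; X {2,5,8}->{2}; Z {4,5,6,8}->{4,6,8}
Constraint 3 (W != X) on D(W)={2,4,6} D(X)={2}: W {2,4,6}->{4,6}
Constraint 4 (X < Z) on D(X)={2} D(Z)={4,6,8}: no change
So after constraint 4: D(Z) = {4,6,8}

Answer: {4,6,8}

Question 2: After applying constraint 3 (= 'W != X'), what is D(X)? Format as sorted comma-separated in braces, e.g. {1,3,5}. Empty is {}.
Constraint 1 (W != Z) on D(W)={2,4,5,6} D(Z)={4,5,6,8}: no change
Constraint 2 (W + X = Z) on D(W)={2,4,5,6} D(X)={2,5,8} D(Z)={4,5,6,8}: W {2,4,5,6}->{2,4,6}; X {2,5,8}->{2}; Z {4,5,6,8}->{4,6,8}
Constraint 3 (W != X) on D(W)={2,4,6} D(X)={2}: W {2,4,6}->{4,6}
So after constraint 3: D(X) = {2}

Answer: {2}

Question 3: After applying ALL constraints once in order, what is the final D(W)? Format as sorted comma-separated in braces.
Answer: {4,6}

Derivation:
Constraint 1 (W != Z) on D(W)={2,4,5,6} D(Z)={4,5,6,8}: no change
Constraint 2 (W + X = Z) on D(W)={2,4,5,6} D(X)={2,5,8} D(Z)={4,5,6,8}: W {2,4,5,6}->{2,4,6}; X {2,5,8}->{2}; Z {4,5,6,8}->{4,6,8}
Constraint 3 (W != X) on D(W)={2,4,6} D(X)={2}: W {2,4,6}->{4,6}
Constraint 4 (X < Z) on D(X)={2} D(Z)={4,6,8}: no change
So after all 4 constraints: D(W) = {4,6}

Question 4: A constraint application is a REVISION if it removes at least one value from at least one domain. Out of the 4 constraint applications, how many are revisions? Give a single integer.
Answer: 2

Derivation:
Constraint 1 (W != Z) on D(W)={2,4,5,6} D(Z)={4,5,6,8}: no change => not a revision
Constraint 2 (W + X = Z) on D(W)={2,4,5,6} D(X)={2,5,8} D(Z)={4,5,6,8}: W {2,4,5,6}->{2,4,6}; X {2,5,8}->{2}; Z {4,5,6,8}->{4,6,8} => REVISION
Constraint 3 (W != X) on D(W)={2,4,6} D(X)={2}: W {2,4,6}->{4,6} => REVISION
Constraint 4 (X < Z) on D(X)={2} D(Z)={4,6,8}: no change => not a revision
Total revisions = 2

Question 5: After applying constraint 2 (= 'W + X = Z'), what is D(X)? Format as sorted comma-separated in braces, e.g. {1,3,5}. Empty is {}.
Constraint 1 (W != Z) on D(W)={2,4,5,6} D(Z)={4,5,6,8}: no change
Constraint 2 (W + X = Z) on D(W)={2,4,5,6} D(X)={2,5,8} D(Z)={4,5,6,8}: W {2,4,5,6}->{2,4,6}; X {2,5,8}->{2}; Z {4,5,6,8}->{4,6,8}
So after constraint 2: D(X) = {2}

Answer: {2}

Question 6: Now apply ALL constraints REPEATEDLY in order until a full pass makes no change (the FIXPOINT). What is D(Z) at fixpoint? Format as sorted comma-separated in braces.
Answer: {6,8}

Derivation:
pass 0 (initial): D(Z)={4,5,6,8}
pass 1: W {2,4,5,6}->{4,6}; X {2,5,8}->{2}; Z {4,5,6,8}->{4,6,8}
pass 2: Z {4,6,8}->{6,8}
pass 3: no change
Fixpoint after 3 passes: D(Z) = {6,8}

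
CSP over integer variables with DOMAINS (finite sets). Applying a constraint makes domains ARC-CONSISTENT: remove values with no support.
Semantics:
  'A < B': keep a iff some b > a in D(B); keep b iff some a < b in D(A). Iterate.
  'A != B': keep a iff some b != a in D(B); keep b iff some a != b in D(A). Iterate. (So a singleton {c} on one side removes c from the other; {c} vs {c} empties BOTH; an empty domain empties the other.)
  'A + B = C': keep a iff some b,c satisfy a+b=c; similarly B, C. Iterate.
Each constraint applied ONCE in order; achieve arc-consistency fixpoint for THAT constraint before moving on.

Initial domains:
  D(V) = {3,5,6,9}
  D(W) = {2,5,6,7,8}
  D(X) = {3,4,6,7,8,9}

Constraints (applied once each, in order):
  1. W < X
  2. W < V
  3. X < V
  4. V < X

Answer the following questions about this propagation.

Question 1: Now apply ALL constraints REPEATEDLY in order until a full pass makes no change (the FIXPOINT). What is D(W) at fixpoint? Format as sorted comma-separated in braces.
Answer: {}

Derivation:
pass 0 (initial): D(W)={2,5,6,7,8}
pass 1: V {3,5,6,9}->{5,6}; X {3,4,6,7,8,9}->{6,7,8}
pass 2: V {5,6}->{}; W {2,5,6,7,8}->{2,5}; X {6,7,8}->{}
pass 3: W {2,5}->{}
pass 4: no change
Fixpoint after 4 passes: D(W) = {}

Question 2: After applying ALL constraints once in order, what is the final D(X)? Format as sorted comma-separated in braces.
Constraint 1 (W < X) on D(W)={2,5,6,7,8} D(X)={3,4,6,7,8,9}: no change
Constraint 2 (W < V) on D(W)={2,5,6,7,8} D(V)={3,5,6,9}: no change
Constraint 3 (X < V) on D(X)={3,4,6,7,8,9} D(V)={3,5,6,9}: X {3,4,6,7,8,9}->{3,4,6,7,8}; V {3,5,6,9}->{5,6,9}
Constraint 4 (V < X) on D(V)={5,6,9} D(X)={3,4,6,7,8}: V {5,6,9}->{5,6}; X {3,4,6,7,8}->{6,7,8}
So after all 4 constraints: D(X) = {6,7,8}

Answer: {6,7,8}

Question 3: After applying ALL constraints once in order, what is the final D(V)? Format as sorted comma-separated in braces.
Constraint 1 (W < X) on D(W)={2,5,6,7,8} D(X)={3,4,6,7,8,9}: no change
Constraint 2 (W < V) on D(W)={2,5,6,7,8} D(V)={3,5,6,9}: no change
Constraint 3 (X < V) on D(X)={3,4,6,7,8,9} D(V)={3,5,6,9}: X {3,4,6,7,8,9}->{3,4,6,7,8}; V {3,5,6,9}->{5,6,9}
Constraint 4 (V < X) on D(V)={5,6,9} D(X)={3,4,6,7,8}: V {5,6,9}->{5,6}; X {3,4,6,7,8}->{6,7,8}
So after all 4 constraints: D(V) = {5,6}

Answer: {5,6}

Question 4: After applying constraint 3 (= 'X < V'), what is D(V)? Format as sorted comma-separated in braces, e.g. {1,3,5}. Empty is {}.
Constraint 1 (W < X) on D(W)={2,5,6,7,8} D(X)={3,4,6,7,8,9}: no change
Constraint 2 (W < V) on D(W)={2,5,6,7,8} D(V)={3,5,6,9}: no change
Constraint 3 (X < V) on D(X)={3,4,6,7,8,9} D(V)={3,5,6,9}: X {3,4,6,7,8,9}->{3,4,6,7,8}; V {3,5,6,9}->{5,6,9}
So after constraint 3: D(V) = {5,6,9}

Answer: {5,6,9}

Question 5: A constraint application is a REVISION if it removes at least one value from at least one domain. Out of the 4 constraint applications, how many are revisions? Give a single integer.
Constraint 1 (W < X) on D(W)={2,5,6,7,8} D(X)={3,4,6,7,8,9}: no change => not a revision
Constraint 2 (W < V) on D(W)={2,5,6,7,8} D(V)={3,5,6,9}: no change => not a revision
Constraint 3 (X < V) on D(X)={3,4,6,7,8,9} D(V)={3,5,6,9}: X {3,4,6,7,8,9}->{3,4,6,7,8}; V {3,5,6,9}->{5,6,9} => REVISION
Constraint 4 (V < X) on D(V)={5,6,9} D(X)={3,4,6,7,8}: V {5,6,9}->{5,6}; X {3,4,6,7,8}->{6,7,8} => REVISION
Total revisions = 2

Answer: 2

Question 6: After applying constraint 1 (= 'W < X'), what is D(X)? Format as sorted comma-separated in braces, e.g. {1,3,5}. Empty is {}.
Answer: {3,4,6,7,8,9}

Derivation:
Constraint 1 (W < X) on D(W)={2,5,6,7,8} D(X)={3,4,6,7,8,9}: no change
So after constraint 1: D(X) = {3,4,6,7,8,9}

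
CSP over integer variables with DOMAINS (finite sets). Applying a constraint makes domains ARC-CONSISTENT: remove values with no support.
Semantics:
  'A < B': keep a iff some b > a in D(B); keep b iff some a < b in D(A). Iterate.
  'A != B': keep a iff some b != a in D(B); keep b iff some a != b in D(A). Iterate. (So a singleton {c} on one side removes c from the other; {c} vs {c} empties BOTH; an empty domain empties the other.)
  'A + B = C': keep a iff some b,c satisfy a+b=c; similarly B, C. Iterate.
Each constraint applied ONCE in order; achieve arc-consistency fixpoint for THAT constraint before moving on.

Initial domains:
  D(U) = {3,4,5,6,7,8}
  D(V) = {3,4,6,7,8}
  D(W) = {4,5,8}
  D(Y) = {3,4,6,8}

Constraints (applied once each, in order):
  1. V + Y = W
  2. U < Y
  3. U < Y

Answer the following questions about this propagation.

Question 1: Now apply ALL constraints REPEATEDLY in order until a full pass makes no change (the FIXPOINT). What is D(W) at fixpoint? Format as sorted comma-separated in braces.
Answer: {8}

Derivation:
pass 0 (initial): D(W)={4,5,8}
pass 1: U {3,4,5,6,7,8}->{3}; V {3,4,6,7,8}->{4}; W {4,5,8}->{8}; Y {3,4,6,8}->{4}
pass 2: no change
Fixpoint after 2 passes: D(W) = {8}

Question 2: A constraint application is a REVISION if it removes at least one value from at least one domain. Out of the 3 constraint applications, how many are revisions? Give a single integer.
Answer: 2

Derivation:
Constraint 1 (V + Y = W) on D(V)={3,4,6,7,8} D(Y)={3,4,6,8} D(W)={4,5,8}: V {3,4,6,7,8}->{4}; Y {3,4,6,8}->{4}; W {4,5,8}->{8} => REVISION
Constraint 2 (U < Y) on D(U)={3,4,5,6,7,8} D(Y)={4}: U {3,4,5,6,7,8}->{3} => REVISION
Constraint 3 (U < Y) on D(U)={3} D(Y)={4}: no change => not a revision
Total revisions = 2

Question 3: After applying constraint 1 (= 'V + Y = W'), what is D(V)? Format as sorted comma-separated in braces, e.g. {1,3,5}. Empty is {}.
Constraint 1 (V + Y = W) on D(V)={3,4,6,7,8} D(Y)={3,4,6,8} D(W)={4,5,8}: V {3,4,6,7,8}->{4}; Y {3,4,6,8}->{4}; W {4,5,8}->{8}
So after constraint 1: D(V) = {4}

Answer: {4}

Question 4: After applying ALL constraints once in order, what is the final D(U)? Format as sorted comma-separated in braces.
Constraint 1 (V + Y = W) on D(V)={3,4,6,7,8} D(Y)={3,4,6,8} D(W)={4,5,8}: V {3,4,6,7,8}->{4}; Y {3,4,6,8}->{4}; W {4,5,8}->{8}
Constraint 2 (U < Y) on D(U)={3,4,5,6,7,8} D(Y)={4}: U {3,4,5,6,7,8}->{3}
Constraint 3 (U < Y) on D(U)={3} D(Y)={4}: no change
So after all 3 constraints: D(U) = {3}

Answer: {3}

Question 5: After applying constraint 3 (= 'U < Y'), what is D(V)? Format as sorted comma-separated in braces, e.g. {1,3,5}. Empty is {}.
Constraint 1 (V + Y = W) on D(V)={3,4,6,7,8} D(Y)={3,4,6,8} D(W)={4,5,8}: V {3,4,6,7,8}->{4}; Y {3,4,6,8}->{4}; W {4,5,8}->{8}
Constraint 2 (U < Y) on D(U)={3,4,5,6,7,8} D(Y)={4}: U {3,4,5,6,7,8}->{3}
Constraint 3 (U < Y) on D(U)={3} D(Y)={4}: no change
So after constraint 3: D(V) = {4}

Answer: {4}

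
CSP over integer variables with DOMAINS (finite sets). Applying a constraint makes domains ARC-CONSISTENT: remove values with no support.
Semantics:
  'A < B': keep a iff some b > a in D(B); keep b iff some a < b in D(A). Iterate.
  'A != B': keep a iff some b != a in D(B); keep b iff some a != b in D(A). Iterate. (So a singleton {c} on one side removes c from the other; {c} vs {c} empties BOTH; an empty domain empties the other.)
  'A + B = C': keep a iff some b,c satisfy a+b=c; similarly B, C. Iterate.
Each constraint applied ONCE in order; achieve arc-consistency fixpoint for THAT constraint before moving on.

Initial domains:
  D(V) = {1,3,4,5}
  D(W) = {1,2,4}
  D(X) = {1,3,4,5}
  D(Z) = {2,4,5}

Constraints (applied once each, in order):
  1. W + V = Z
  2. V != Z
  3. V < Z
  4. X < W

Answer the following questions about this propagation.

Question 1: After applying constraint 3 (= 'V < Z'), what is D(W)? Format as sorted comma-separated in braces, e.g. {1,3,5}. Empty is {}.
Answer: {1,2,4}

Derivation:
Constraint 1 (W + V = Z) on D(W)={1,2,4} D(V)={1,3,4,5} D(Z)={2,4,5}: V {1,3,4,5}->{1,3,4}
Constraint 2 (V != Z) on D(V)={1,3,4} D(Z)={2,4,5}: no change
Constraint 3 (V < Z) on D(V)={1,3,4} D(Z)={2,4,5}: no change
So after constraint 3: D(W) = {1,2,4}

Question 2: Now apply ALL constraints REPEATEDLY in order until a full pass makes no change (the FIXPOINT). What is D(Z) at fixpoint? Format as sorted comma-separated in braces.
Answer: {5}

Derivation:
pass 0 (initial): D(Z)={2,4,5}
pass 1: V {1,3,4,5}->{1,3,4}; W {1,2,4}->{2,4}; X {1,3,4,5}->{1,3}
pass 2: V {1,3,4}->{1,3}; Z {2,4,5}->{5}
pass 3: no change
Fixpoint after 3 passes: D(Z) = {5}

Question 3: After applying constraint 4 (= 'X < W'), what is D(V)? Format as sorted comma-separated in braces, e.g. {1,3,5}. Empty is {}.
Constraint 1 (W + V = Z) on D(W)={1,2,4} D(V)={1,3,4,5} D(Z)={2,4,5}: V {1,3,4,5}->{1,3,4}
Constraint 2 (V != Z) on D(V)={1,3,4} D(Z)={2,4,5}: no change
Constraint 3 (V < Z) on D(V)={1,3,4} D(Z)={2,4,5}: no change
Constraint 4 (X < W) on D(X)={1,3,4,5} D(W)={1,2,4}: X {1,3,4,5}->{1,3}; W {1,2,4}->{2,4}
So after constraint 4: D(V) = {1,3,4}

Answer: {1,3,4}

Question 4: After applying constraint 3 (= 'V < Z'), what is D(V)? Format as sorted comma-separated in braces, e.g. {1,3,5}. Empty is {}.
Constraint 1 (W + V = Z) on D(W)={1,2,4} D(V)={1,3,4,5} D(Z)={2,4,5}: V {1,3,4,5}->{1,3,4}
Constraint 2 (V != Z) on D(V)={1,3,4} D(Z)={2,4,5}: no change
Constraint 3 (V < Z) on D(V)={1,3,4} D(Z)={2,4,5}: no change
So after constraint 3: D(V) = {1,3,4}

Answer: {1,3,4}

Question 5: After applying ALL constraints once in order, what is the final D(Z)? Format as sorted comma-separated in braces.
Constraint 1 (W + V = Z) on D(W)={1,2,4} D(V)={1,3,4,5} D(Z)={2,4,5}: V {1,3,4,5}->{1,3,4}
Constraint 2 (V != Z) on D(V)={1,3,4} D(Z)={2,4,5}: no change
Constraint 3 (V < Z) on D(V)={1,3,4} D(Z)={2,4,5}: no change
Constraint 4 (X < W) on D(X)={1,3,4,5} D(W)={1,2,4}: X {1,3,4,5}->{1,3}; W {1,2,4}->{2,4}
So after all 4 constraints: D(Z) = {2,4,5}

Answer: {2,4,5}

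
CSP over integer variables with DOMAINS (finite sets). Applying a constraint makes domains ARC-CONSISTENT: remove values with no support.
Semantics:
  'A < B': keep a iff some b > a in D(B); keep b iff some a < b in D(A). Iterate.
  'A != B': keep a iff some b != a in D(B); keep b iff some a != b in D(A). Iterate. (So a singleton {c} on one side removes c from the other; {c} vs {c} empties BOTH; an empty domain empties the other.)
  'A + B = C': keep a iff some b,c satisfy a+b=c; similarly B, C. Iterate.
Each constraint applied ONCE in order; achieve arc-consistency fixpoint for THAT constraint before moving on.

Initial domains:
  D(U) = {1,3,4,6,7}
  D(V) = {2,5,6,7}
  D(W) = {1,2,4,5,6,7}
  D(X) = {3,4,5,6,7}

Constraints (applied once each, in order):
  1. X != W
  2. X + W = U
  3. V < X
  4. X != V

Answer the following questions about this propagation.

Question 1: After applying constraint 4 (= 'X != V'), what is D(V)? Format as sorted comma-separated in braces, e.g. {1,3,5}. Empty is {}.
Answer: {2,5}

Derivation:
Constraint 1 (X != W) on D(X)={3,4,5,6,7} D(W)={1,2,4,5,6,7}: no change
Constraint 2 (X + W = U) on D(X)={3,4,5,6,7} D(W)={1,2,4,5,6,7} D(U)={1,3,4,6,7}: X {3,4,5,6,7}->{3,4,5,6}; W {1,2,4,5,6,7}->{1,2,4}; U {1,3,4,6,7}->{4,6,7}
Constraint 3 (V < X) on D(V)={2,5,6,7} D(X)={3,4,5,6}: V {2,5,6,7}->{2,5}
Constraint 4 (X != V) on D(X)={3,4,5,6} D(V)={2,5}: no change
So after constraint 4: D(V) = {2,5}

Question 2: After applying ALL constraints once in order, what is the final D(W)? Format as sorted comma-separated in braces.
Answer: {1,2,4}

Derivation:
Constraint 1 (X != W) on D(X)={3,4,5,6,7} D(W)={1,2,4,5,6,7}: no change
Constraint 2 (X + W = U) on D(X)={3,4,5,6,7} D(W)={1,2,4,5,6,7} D(U)={1,3,4,6,7}: X {3,4,5,6,7}->{3,4,5,6}; W {1,2,4,5,6,7}->{1,2,4}; U {1,3,4,6,7}->{4,6,7}
Constraint 3 (V < X) on D(V)={2,5,6,7} D(X)={3,4,5,6}: V {2,5,6,7}->{2,5}
Constraint 4 (X != V) on D(X)={3,4,5,6} D(V)={2,5}: no change
So after all 4 constraints: D(W) = {1,2,4}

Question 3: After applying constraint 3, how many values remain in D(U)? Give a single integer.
Constraint 1 (X != W) on D(X)={3,4,5,6,7} D(W)={1,2,4,5,6,7}: no change
Constraint 2 (X + W = U) on D(X)={3,4,5,6,7} D(W)={1,2,4,5,6,7} D(U)={1,3,4,6,7}: X {3,4,5,6,7}->{3,4,5,6}; W {1,2,4,5,6,7}->{1,2,4}; U {1,3,4,6,7}->{4,6,7}
Constraint 3 (V < X) on D(V)={2,5,6,7} D(X)={3,4,5,6}: V {2,5,6,7}->{2,5}
So after constraint 3: D(U)={4,6,7}, size = 3

Answer: 3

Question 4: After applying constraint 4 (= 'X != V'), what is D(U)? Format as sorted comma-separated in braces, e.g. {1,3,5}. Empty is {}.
Constraint 1 (X != W) on D(X)={3,4,5,6,7} D(W)={1,2,4,5,6,7}: no change
Constraint 2 (X + W = U) on D(X)={3,4,5,6,7} D(W)={1,2,4,5,6,7} D(U)={1,3,4,6,7}: X {3,4,5,6,7}->{3,4,5,6}; W {1,2,4,5,6,7}->{1,2,4}; U {1,3,4,6,7}->{4,6,7}
Constraint 3 (V < X) on D(V)={2,5,6,7} D(X)={3,4,5,6}: V {2,5,6,7}->{2,5}
Constraint 4 (X != V) on D(X)={3,4,5,6} D(V)={2,5}: no change
So after constraint 4: D(U) = {4,6,7}

Answer: {4,6,7}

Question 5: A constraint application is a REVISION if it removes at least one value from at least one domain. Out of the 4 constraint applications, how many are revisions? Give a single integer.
Answer: 2

Derivation:
Constraint 1 (X != W) on D(X)={3,4,5,6,7} D(W)={1,2,4,5,6,7}: no change => not a revision
Constraint 2 (X + W = U) on D(X)={3,4,5,6,7} D(W)={1,2,4,5,6,7} D(U)={1,3,4,6,7}: X {3,4,5,6,7}->{3,4,5,6}; W {1,2,4,5,6,7}->{1,2,4}; U {1,3,4,6,7}->{4,6,7} => REVISION
Constraint 3 (V < X) on D(V)={2,5,6,7} D(X)={3,4,5,6}: V {2,5,6,7}->{2,5} => REVISION
Constraint 4 (X != V) on D(X)={3,4,5,6} D(V)={2,5}: no change => not a revision
Total revisions = 2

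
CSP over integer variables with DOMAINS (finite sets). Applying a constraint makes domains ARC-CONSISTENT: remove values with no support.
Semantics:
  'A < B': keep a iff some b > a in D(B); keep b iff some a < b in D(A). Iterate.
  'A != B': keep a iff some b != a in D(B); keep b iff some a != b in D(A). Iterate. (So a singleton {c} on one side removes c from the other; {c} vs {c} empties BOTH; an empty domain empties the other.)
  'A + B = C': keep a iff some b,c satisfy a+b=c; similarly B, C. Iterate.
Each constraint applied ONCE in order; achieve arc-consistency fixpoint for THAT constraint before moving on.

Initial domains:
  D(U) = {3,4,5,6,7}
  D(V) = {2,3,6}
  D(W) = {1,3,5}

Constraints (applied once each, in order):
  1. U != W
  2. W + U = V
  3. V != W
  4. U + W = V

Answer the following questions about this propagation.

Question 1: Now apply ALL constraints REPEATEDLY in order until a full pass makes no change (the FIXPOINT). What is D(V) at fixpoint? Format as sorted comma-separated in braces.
pass 0 (initial): D(V)={2,3,6}
pass 1: U {3,4,5,6,7}->{3,5}; V {2,3,6}->{6}; W {1,3,5}->{1,3}
pass 2: no change
Fixpoint after 2 passes: D(V) = {6}

Answer: {6}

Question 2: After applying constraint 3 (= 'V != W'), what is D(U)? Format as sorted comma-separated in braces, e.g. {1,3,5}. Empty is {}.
Constraint 1 (U != W) on D(U)={3,4,5,6,7} D(W)={1,3,5}: no change
Constraint 2 (W + U = V) on D(W)={1,3,5} D(U)={3,4,5,6,7} D(V)={2,3,6}: W {1,3,5}->{1,3}; U {3,4,5,6,7}->{3,5}; V {2,3,6}->{6}
Constraint 3 (V != W) on D(V)={6} D(W)={1,3}: no change
So after constraint 3: D(U) = {3,5}

Answer: {3,5}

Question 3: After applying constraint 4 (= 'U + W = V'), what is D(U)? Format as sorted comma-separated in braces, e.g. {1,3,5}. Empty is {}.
Answer: {3,5}

Derivation:
Constraint 1 (U != W) on D(U)={3,4,5,6,7} D(W)={1,3,5}: no change
Constraint 2 (W + U = V) on D(W)={1,3,5} D(U)={3,4,5,6,7} D(V)={2,3,6}: W {1,3,5}->{1,3}; U {3,4,5,6,7}->{3,5}; V {2,3,6}->{6}
Constraint 3 (V != W) on D(V)={6} D(W)={1,3}: no change
Constraint 4 (U + W = V) on D(U)={3,5} D(W)={1,3} D(V)={6}: no change
So after constraint 4: D(U) = {3,5}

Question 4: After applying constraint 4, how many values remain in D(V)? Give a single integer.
Answer: 1

Derivation:
Constraint 1 (U != W) on D(U)={3,4,5,6,7} D(W)={1,3,5}: no change
Constraint 2 (W + U = V) on D(W)={1,3,5} D(U)={3,4,5,6,7} D(V)={2,3,6}: W {1,3,5}->{1,3}; U {3,4,5,6,7}->{3,5}; V {2,3,6}->{6}
Constraint 3 (V != W) on D(V)={6} D(W)={1,3}: no change
Constraint 4 (U + W = V) on D(U)={3,5} D(W)={1,3} D(V)={6}: no change
So after constraint 4: D(V)={6}, size = 1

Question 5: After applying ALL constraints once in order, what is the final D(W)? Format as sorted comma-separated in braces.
Constraint 1 (U != W) on D(U)={3,4,5,6,7} D(W)={1,3,5}: no change
Constraint 2 (W + U = V) on D(W)={1,3,5} D(U)={3,4,5,6,7} D(V)={2,3,6}: W {1,3,5}->{1,3}; U {3,4,5,6,7}->{3,5}; V {2,3,6}->{6}
Constraint 3 (V != W) on D(V)={6} D(W)={1,3}: no change
Constraint 4 (U + W = V) on D(U)={3,5} D(W)={1,3} D(V)={6}: no change
So after all 4 constraints: D(W) = {1,3}

Answer: {1,3}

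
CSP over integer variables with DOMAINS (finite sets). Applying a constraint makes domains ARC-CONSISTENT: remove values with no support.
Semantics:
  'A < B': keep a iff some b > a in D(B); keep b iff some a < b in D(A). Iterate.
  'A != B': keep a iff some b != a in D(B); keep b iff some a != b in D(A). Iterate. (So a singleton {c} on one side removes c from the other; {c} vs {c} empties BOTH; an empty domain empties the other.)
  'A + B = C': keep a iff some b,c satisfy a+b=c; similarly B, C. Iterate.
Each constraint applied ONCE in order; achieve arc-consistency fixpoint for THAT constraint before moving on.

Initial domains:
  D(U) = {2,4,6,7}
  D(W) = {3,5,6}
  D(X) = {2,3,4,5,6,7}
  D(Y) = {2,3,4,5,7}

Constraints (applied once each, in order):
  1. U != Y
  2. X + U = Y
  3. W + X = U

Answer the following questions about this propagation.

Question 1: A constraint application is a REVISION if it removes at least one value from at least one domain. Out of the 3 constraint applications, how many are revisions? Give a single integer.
Answer: 2

Derivation:
Constraint 1 (U != Y) on D(U)={2,4,6,7} D(Y)={2,3,4,5,7}: no change => not a revision
Constraint 2 (X + U = Y) on D(X)={2,3,4,5,6,7} D(U)={2,4,6,7} D(Y)={2,3,4,5,7}: X {2,3,4,5,6,7}->{2,3,5}; U {2,4,6,7}->{2,4}; Y {2,3,4,5,7}->{4,5,7} => REVISION
Constraint 3 (W + X = U) on D(W)={3,5,6} D(X)={2,3,5} D(U)={2,4}: W {3,5,6}->{}; X {2,3,5}->{}; U {2,4}->{} => REVISION
Total revisions = 2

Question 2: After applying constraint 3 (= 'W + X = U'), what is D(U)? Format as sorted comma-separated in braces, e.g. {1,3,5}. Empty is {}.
Answer: {}

Derivation:
Constraint 1 (U != Y) on D(U)={2,4,6,7} D(Y)={2,3,4,5,7}: no change
Constraint 2 (X + U = Y) on D(X)={2,3,4,5,6,7} D(U)={2,4,6,7} D(Y)={2,3,4,5,7}: X {2,3,4,5,6,7}->{2,3,5}; U {2,4,6,7}->{2,4}; Y {2,3,4,5,7}->{4,5,7}
Constraint 3 (W + X = U) on D(W)={3,5,6} D(X)={2,3,5} D(U)={2,4}: W {3,5,6}->{}; X {2,3,5}->{}; U {2,4}->{}
So after constraint 3: D(U) = {}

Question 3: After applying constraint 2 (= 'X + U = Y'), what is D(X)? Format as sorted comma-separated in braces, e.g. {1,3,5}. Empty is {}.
Answer: {2,3,5}

Derivation:
Constraint 1 (U != Y) on D(U)={2,4,6,7} D(Y)={2,3,4,5,7}: no change
Constraint 2 (X + U = Y) on D(X)={2,3,4,5,6,7} D(U)={2,4,6,7} D(Y)={2,3,4,5,7}: X {2,3,4,5,6,7}->{2,3,5}; U {2,4,6,7}->{2,4}; Y {2,3,4,5,7}->{4,5,7}
So after constraint 2: D(X) = {2,3,5}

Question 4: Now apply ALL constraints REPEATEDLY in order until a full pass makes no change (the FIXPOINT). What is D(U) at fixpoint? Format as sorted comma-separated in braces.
Answer: {}

Derivation:
pass 0 (initial): D(U)={2,4,6,7}
pass 1: U {2,4,6,7}->{}; W {3,5,6}->{}; X {2,3,4,5,6,7}->{}; Y {2,3,4,5,7}->{4,5,7}
pass 2: Y {4,5,7}->{}
pass 3: no change
Fixpoint after 3 passes: D(U) = {}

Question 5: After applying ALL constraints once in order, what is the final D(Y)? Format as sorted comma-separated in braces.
Constraint 1 (U != Y) on D(U)={2,4,6,7} D(Y)={2,3,4,5,7}: no change
Constraint 2 (X + U = Y) on D(X)={2,3,4,5,6,7} D(U)={2,4,6,7} D(Y)={2,3,4,5,7}: X {2,3,4,5,6,7}->{2,3,5}; U {2,4,6,7}->{2,4}; Y {2,3,4,5,7}->{4,5,7}
Constraint 3 (W + X = U) on D(W)={3,5,6} D(X)={2,3,5} D(U)={2,4}: W {3,5,6}->{}; X {2,3,5}->{}; U {2,4}->{}
So after all 3 constraints: D(Y) = {4,5,7}

Answer: {4,5,7}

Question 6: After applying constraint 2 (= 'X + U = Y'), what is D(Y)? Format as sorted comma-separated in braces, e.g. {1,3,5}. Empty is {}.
Answer: {4,5,7}

Derivation:
Constraint 1 (U != Y) on D(U)={2,4,6,7} D(Y)={2,3,4,5,7}: no change
Constraint 2 (X + U = Y) on D(X)={2,3,4,5,6,7} D(U)={2,4,6,7} D(Y)={2,3,4,5,7}: X {2,3,4,5,6,7}->{2,3,5}; U {2,4,6,7}->{2,4}; Y {2,3,4,5,7}->{4,5,7}
So after constraint 2: D(Y) = {4,5,7}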